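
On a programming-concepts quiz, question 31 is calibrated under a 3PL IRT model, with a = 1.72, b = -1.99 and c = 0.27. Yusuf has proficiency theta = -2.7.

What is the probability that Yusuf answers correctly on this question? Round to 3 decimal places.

0.436

P(theta) = c + (1 − c) · 1 / (1 + exp(−a(theta − b)))
Exponent: 1.72 × (-2.7 − (-1.99)) = -1.2212
1/(1 + e^{1.2212}) = 0.2277
P = 0.27 + 0.73 × 0.2277 = 0.4362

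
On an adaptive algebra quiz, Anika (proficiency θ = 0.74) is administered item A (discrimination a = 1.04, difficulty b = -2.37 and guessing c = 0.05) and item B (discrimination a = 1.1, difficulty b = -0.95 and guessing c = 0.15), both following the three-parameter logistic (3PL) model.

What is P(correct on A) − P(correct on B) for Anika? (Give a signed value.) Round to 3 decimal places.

0.079

P(θ) = c + (1 − c) · 1 / (1 + exp(−a(θ − b)))
P_A = 0.9640
P_B = 0.8854
P_A − P_B = 0.0786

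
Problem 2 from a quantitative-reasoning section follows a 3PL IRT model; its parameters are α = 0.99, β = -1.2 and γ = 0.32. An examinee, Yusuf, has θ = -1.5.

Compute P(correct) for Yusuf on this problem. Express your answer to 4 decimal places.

P(θ) = γ + (1 − γ) · 1 / (1 + exp(−α(θ − β)))
Exponent: 0.99 × (-1.5 − (-1.2)) = -0.2970
1/(1 + e^{0.2970}) = 0.4263
P = 0.32 + 0.68 × 0.4263 = 0.6099

0.6099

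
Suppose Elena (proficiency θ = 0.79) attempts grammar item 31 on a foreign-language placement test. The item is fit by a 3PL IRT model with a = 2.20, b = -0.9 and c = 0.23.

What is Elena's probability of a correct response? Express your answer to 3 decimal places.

P(θ) = c + (1 − c) · 1 / (1 + exp(−a(θ − b)))
Exponent: 2.20 × (0.79 − (-0.9)) = 3.7180
1/(1 + e^{-3.7180}) = 0.9763
P = 0.23 + 0.77 × 0.9763 = 0.9817

0.982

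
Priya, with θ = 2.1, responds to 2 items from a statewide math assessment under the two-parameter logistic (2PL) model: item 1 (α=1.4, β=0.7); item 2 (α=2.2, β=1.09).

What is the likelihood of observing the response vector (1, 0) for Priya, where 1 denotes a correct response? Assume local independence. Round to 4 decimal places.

0.0857

P(θ) = 1 / (1 + exp(−α(θ − β)))
P_1 = 1/(1+e^{-1.9600}) = 0.8765
P_2 = 1/(1+e^{-2.2220}) = 0.9022
L = P_1 × (1−P_2) = 0.8765 × 0.0978 = 0.08572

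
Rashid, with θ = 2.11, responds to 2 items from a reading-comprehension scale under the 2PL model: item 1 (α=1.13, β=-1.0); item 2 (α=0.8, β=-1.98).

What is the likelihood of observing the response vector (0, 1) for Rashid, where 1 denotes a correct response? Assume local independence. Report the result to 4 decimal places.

0.0279

P(θ) = 1 / (1 + exp(−α(θ − β)))
P_1 = 1/(1+e^{-3.5143}) = 0.9711
P_2 = 1/(1+e^{-3.2720}) = 0.9635
L = (1−P_1) × P_2 = 0.0289 × 0.9635 = 0.02785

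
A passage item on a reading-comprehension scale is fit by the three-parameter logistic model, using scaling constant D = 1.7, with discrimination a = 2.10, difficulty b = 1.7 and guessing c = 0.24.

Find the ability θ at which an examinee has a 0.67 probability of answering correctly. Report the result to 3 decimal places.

P(θ) = c + (1 − c) · 1 / (1 + exp(−D·a(θ − b)))
Remove guessing floor: (0.67 − 0.24)/(1 − 0.24) = 0.5658
logit = ln(0.5658/0.4342) = 0.2647
θ = b + logit/(1.7·a) = 1.7 + 0.2647/3.5700 = 1.7741

1.774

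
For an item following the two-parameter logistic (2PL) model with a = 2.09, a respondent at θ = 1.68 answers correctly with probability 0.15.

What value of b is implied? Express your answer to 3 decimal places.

2.510

P(θ) = 1 / (1 + exp(−a(θ − b)))
logit(0.15) = ln(0.15/0.85) = -1.7346
b = θ − logit/(a) = 1.68 − (-1.7346)/2.0900 = 2.5100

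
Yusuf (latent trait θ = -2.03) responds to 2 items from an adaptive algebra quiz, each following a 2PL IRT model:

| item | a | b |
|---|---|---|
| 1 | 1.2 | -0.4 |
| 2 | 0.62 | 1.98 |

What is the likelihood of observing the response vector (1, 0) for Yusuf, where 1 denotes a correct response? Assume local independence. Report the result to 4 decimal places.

0.1144

P(θ) = 1 / (1 + exp(−a(θ − b)))
P_1 = 1/(1+e^{1.9560}) = 0.1239
P_2 = 1/(1+e^{2.4862}) = 0.0768
L = P_1 × (1−P_2) = 0.1239 × 0.9232 = 0.11438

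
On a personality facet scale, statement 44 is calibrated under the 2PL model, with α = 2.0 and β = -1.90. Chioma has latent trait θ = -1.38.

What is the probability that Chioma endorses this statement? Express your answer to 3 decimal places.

0.739

P(θ) = 1 / (1 + exp(−α(θ − β)))
Exponent: 2.0 × (-1.38 − (-1.90)) = 1.0400
1/(1 + e^{-1.0400}) = 0.7389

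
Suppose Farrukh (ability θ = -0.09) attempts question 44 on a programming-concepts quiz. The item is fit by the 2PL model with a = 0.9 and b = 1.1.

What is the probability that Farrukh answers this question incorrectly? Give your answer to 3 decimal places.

0.745

P(θ) = 1 / (1 + exp(−a(θ − b)))
Exponent: 0.9 × (-0.09 − 1.1) = -1.0710
1/(1 + e^{1.0710}) = 0.2552
P(incorrect) = 1 − 0.2552 = 0.7448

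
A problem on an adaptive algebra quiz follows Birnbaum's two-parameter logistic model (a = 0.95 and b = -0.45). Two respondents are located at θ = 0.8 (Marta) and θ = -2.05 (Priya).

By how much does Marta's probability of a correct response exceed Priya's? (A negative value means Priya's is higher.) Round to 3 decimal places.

0.587

P(θ) = 1 / (1 + exp(−a(θ − b)))
P(Marta) = 0.7663  [exponent 1.1875]
P(Priya) = 0.1795  [exponent -1.5200]
Difference = 0.7663 − 0.1795 = 0.5868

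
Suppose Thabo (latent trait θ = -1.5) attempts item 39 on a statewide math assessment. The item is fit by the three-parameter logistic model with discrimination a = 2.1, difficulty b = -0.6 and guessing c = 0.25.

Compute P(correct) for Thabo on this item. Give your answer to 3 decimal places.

0.348

P(θ) = c + (1 − c) · 1 / (1 + exp(−a(θ − b)))
Exponent: 2.1 × (-1.5 − (-0.6)) = -1.8900
1/(1 + e^{1.8900}) = 0.1312
P = 0.25 + 0.75 × 0.1312 = 0.3484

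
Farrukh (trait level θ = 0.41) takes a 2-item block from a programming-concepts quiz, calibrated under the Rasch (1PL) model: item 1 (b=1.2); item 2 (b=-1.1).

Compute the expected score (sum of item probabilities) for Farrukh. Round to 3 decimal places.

P(θ) = 1 / (1 + exp(−(θ − b)))
P_1 = 1/(1+e^{0.7900}) = 0.3122
P_2 = 1/(1+e^{-1.5100}) = 0.8191
E[score] = 0.3122 + 0.8191 = 1.1312

1.131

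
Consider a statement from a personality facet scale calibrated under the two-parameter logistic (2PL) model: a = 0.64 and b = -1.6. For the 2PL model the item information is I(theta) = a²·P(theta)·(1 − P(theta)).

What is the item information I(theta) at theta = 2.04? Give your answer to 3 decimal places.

P = 1/(1+e^{-2.3296}) = 0.9113
P(1−P) = 0.9113 × 0.0887 = 0.0808
I = a² × P(1−P) = 0.64² × 0.0808 = 0.03311

0.033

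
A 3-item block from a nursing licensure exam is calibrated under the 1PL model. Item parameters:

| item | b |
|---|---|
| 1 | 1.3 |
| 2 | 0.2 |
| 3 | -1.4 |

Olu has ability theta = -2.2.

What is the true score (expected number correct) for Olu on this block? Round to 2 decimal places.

0.42

P(theta) = 1 / (1 + exp(−(theta − b)))
P_1 = 1/(1+e^{3.5000}) = 0.0293
P_2 = 1/(1+e^{2.4000}) = 0.0832
P_3 = 1/(1+e^{0.8000}) = 0.3100
E[score] = 0.0293 + 0.0832 + 0.3100 = 0.4225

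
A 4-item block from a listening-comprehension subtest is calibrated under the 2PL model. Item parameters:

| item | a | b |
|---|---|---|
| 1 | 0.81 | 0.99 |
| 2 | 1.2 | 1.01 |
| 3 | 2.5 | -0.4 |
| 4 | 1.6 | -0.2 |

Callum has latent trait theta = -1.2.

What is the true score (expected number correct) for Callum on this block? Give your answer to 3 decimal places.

0.498

P(theta) = 1 / (1 + exp(−a(theta − b)))
P_1 = 1/(1+e^{1.7739}) = 0.1451
P_2 = 1/(1+e^{2.6520}) = 0.0659
P_3 = 1/(1+e^{2.0000}) = 0.1192
P_4 = 1/(1+e^{1.6000}) = 0.1680
E[score] = 0.1451 + 0.0659 + 0.1192 + 0.1680 = 0.4981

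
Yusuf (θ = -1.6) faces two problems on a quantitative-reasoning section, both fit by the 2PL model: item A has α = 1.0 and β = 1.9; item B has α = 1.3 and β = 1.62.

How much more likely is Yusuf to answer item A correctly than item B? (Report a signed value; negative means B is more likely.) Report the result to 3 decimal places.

0.014

P(θ) = 1 / (1 + exp(−α(θ − β)))
P_A = 0.0293
P_B = 0.0150
P_A − P_B = 0.0143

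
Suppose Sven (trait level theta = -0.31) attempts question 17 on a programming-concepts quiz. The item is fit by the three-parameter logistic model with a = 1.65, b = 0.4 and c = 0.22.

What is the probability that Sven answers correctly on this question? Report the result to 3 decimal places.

0.405

P(theta) = c + (1 − c) · 1 / (1 + exp(−a(theta − b)))
Exponent: 1.65 × (-0.31 − 0.4) = -1.1715
1/(1 + e^{1.1715}) = 0.2366
P = 0.22 + 0.78 × 0.2366 = 0.4045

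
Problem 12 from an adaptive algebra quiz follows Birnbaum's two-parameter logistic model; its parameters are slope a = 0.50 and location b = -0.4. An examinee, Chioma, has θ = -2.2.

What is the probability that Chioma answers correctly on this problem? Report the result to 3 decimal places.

P(θ) = 1 / (1 + exp(−a(θ − b)))
Exponent: 0.50 × (-2.2 − (-0.4)) = -0.9000
1/(1 + e^{0.9000}) = 0.2891

0.289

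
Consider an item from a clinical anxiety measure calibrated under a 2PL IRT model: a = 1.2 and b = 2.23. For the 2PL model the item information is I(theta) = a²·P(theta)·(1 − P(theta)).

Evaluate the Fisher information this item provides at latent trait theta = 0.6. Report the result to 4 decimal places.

P = 1/(1+e^{1.9560}) = 0.1239
P(1−P) = 0.1239 × 0.8761 = 0.1085
I = a² × P(1−P) = 1.2² × 0.1085 = 0.15631

0.1563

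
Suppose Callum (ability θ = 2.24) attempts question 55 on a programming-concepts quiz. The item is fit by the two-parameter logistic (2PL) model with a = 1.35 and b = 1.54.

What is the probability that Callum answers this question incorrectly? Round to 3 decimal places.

0.280

P(θ) = 1 / (1 + exp(−a(θ − b)))
Exponent: 1.35 × (2.24 − 1.54) = 0.9450
1/(1 + e^{-0.9450}) = 0.7201
P(incorrect) = 1 − 0.7201 = 0.2799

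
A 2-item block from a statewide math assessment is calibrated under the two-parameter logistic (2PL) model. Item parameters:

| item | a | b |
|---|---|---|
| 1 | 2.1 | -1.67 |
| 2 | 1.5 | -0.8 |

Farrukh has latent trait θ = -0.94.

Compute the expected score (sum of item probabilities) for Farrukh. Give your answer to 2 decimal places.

P(θ) = 1 / (1 + exp(−a(θ − b)))
P_1 = 1/(1+e^{-1.5330}) = 0.8224
P_2 = 1/(1+e^{0.2100}) = 0.4477
E[score] = 0.8224 + 0.4477 = 1.2701

1.27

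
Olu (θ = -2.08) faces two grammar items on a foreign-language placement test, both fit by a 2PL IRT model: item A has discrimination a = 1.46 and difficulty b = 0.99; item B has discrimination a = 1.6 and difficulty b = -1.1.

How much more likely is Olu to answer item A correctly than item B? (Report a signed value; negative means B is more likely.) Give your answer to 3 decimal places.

P(θ) = 1 / (1 + exp(−a(θ − b)))
P_A = 0.0112
P_B = 0.1725
P_A − P_B = -0.1613

-0.161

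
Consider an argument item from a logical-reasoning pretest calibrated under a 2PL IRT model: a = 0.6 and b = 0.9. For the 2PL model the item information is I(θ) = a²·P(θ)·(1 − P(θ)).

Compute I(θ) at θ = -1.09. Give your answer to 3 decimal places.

P = 1/(1+e^{1.1940}) = 0.2325
P(1−P) = 0.2325 × 0.7675 = 0.1785
I = a² × P(1−P) = 0.6² × 0.1785 = 0.06425

0.064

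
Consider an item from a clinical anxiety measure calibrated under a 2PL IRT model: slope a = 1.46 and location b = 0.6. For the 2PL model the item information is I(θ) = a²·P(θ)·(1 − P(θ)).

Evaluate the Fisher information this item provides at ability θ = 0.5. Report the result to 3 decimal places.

P = 1/(1+e^{0.1460}) = 0.4636
P(1−P) = 0.4636 × 0.5364 = 0.2487
I = a² × P(1−P) = 1.46² × 0.2487 = 0.53007

0.530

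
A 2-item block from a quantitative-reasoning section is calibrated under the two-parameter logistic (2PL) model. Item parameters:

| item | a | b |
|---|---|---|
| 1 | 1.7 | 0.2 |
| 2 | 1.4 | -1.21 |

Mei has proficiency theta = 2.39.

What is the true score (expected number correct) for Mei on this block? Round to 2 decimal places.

P(theta) = 1 / (1 + exp(−a(theta − b)))
P_1 = 1/(1+e^{-3.7230}) = 0.9764
P_2 = 1/(1+e^{-5.0400}) = 0.9936
E[score] = 0.9764 + 0.9936 = 1.9700

1.97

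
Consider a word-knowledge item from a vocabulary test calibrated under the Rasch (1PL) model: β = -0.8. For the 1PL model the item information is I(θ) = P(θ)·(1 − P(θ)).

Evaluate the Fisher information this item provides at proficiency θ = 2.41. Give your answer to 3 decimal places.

0.037

P = 1/(1+e^{-3.2100}) = 0.9612
P(1−P) = 0.9612 × 0.0388 = 0.0373
I = P(1−P) = 0.03729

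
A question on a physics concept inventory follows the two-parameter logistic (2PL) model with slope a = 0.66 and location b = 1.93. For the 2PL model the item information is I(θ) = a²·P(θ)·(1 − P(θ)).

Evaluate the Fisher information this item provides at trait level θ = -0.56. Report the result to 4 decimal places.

P = 1/(1+e^{1.6434}) = 0.1620
P(1−P) = 0.1620 × 0.8380 = 0.1358
I = a² × P(1−P) = 0.66² × 0.1358 = 0.05914

0.0591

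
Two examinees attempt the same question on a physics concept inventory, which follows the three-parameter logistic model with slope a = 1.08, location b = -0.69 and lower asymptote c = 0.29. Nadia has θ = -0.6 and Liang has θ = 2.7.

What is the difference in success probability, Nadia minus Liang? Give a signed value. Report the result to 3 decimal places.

-0.320

P(θ) = c + (1 − c) · 1 / (1 + exp(−a(θ − b)))
P(Nadia) = 0.6622  [exponent 0.0972]
P(Liang) = 0.9822  [exponent 3.6612]
Difference = 0.6622 − 0.9822 = -0.3200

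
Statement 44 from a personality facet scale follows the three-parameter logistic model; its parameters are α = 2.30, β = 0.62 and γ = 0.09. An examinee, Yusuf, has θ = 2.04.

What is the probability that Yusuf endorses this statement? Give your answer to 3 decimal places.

0.967

P(θ) = γ + (1 − γ) · 1 / (1 + exp(−α(θ − β)))
Exponent: 2.30 × (2.04 − 0.62) = 3.2660
1/(1 + e^{-3.2660}) = 0.9632
P = 0.09 + 0.91 × 0.9632 = 0.9666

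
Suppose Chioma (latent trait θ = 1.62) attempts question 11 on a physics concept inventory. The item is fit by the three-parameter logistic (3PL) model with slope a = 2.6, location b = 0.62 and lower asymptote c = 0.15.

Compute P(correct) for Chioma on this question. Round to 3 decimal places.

P(θ) = c + (1 − c) · 1 / (1 + exp(−a(θ − b)))
Exponent: 2.6 × (1.62 − 0.62) = 2.6000
1/(1 + e^{-2.6000}) = 0.9309
P = 0.15 + 0.85 × 0.9309 = 0.9412

0.941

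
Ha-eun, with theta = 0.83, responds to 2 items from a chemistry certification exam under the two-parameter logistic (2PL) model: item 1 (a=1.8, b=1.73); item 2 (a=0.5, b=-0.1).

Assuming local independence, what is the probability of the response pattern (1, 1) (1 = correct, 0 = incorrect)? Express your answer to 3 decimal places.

P(theta) = 1 / (1 + exp(−a(theta − b)))
P_1 = 1/(1+e^{1.6200}) = 0.1652
P_2 = 1/(1+e^{-0.4650}) = 0.6142
L = P_1 × P_2 = 0.1652 × 0.6142 = 0.10147

0.101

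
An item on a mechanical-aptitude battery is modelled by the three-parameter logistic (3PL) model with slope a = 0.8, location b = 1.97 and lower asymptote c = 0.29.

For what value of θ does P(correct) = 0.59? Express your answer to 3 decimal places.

P(θ) = c + (1 − c) · 1 / (1 + exp(−a(θ − b)))
Remove guessing floor: (0.59 − 0.29)/(1 − 0.29) = 0.4225
logit = ln(0.4225/0.5775) = -0.3124
θ = b + logit/(a) = 1.97 + (-0.3124)/0.8000 = 1.5795

1.580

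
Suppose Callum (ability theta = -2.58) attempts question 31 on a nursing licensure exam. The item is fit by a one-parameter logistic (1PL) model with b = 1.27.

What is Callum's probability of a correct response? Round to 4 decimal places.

P(theta) = 1 / (1 + exp(−(theta − b)))
Exponent: (-2.58 − 1.27) = -3.8500
1/(1 + e^{3.8500}) = 0.0208
P = 0.0208

0.0208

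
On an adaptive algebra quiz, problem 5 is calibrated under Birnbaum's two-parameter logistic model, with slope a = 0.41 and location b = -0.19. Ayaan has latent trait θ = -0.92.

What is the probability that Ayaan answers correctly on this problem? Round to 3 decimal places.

0.426

P(θ) = 1 / (1 + exp(−a(θ − b)))
Exponent: 0.41 × (-0.92 − (-0.19)) = -0.2993
1/(1 + e^{0.2993}) = 0.4257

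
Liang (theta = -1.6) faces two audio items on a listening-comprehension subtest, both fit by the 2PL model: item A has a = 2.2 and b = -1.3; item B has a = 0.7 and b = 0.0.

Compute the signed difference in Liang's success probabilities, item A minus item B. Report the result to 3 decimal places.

P(theta) = 1 / (1 + exp(−a(theta − b)))
P_A = 0.3407
P_B = 0.2460
P_A − P_B = 0.0947

0.095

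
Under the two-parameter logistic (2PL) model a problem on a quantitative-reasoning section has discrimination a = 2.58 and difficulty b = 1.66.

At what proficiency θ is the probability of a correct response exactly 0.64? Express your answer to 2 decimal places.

P(θ) = 1 / (1 + exp(−a(θ − b)))
logit = ln(0.6400/0.3600) = 0.5754
θ = b + logit/(a) = 1.66 + 0.5754/2.5800 = 1.8830

1.88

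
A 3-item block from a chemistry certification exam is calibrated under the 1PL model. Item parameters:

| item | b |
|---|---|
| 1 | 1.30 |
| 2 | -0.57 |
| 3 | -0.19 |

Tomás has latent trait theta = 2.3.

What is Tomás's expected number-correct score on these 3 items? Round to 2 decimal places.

2.60

P(theta) = 1 / (1 + exp(−(theta − b)))
P_1 = 1/(1+e^{-1.0000}) = 0.7311
P_2 = 1/(1+e^{-2.8700}) = 0.9463
P_3 = 1/(1+e^{-2.4900}) = 0.9234
E[score] = 0.7311 + 0.9463 + 0.9234 = 2.6008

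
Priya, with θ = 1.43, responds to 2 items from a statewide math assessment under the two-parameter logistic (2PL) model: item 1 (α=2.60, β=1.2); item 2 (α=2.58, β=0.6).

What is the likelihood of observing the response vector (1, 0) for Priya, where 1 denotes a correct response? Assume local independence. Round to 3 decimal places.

0.068

P(θ) = 1 / (1 + exp(−α(θ − β)))
P_1 = 1/(1+e^{-0.5980}) = 0.6452
P_2 = 1/(1+e^{-2.1414}) = 0.8949
L = P_1 × (1−P_2) = 0.6452 × 0.1051 = 0.06783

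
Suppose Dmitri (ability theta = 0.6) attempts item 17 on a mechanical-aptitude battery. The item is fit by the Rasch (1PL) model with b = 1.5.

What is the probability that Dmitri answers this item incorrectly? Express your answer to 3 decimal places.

0.711

P(theta) = 1 / (1 + exp(−(theta − b)))
Exponent: (0.6 − 1.5) = -0.9000
1/(1 + e^{0.9000}) = 0.2891
P = 0.2891
P(incorrect) = 1 − 0.2891 = 0.7109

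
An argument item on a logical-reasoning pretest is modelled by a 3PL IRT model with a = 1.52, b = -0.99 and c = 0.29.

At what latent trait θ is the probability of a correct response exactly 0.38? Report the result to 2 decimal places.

-2.26

P(θ) = c + (1 − c) · 1 / (1 + exp(−a(θ − b)))
Remove guessing floor: (0.38 − 0.29)/(1 − 0.29) = 0.1268
logit = ln(0.1268/0.8732) = -1.9299
θ = b + logit/(a) = -0.99 + (-1.9299)/1.5200 = -2.2597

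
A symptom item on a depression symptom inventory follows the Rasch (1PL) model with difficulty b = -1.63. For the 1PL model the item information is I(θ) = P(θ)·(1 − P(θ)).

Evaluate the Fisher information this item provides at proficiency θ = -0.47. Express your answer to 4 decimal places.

0.1817

P = 1/(1+e^{-1.1600}) = 0.7613
P(1−P) = 0.7613 × 0.2387 = 0.1817
I = P(1−P) = 0.18171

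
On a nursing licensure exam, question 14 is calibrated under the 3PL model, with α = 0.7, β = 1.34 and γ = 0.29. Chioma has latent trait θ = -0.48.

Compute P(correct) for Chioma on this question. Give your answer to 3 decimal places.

0.445

P(θ) = γ + (1 − γ) · 1 / (1 + exp(−α(θ − β)))
Exponent: 0.7 × (-0.48 − 1.34) = -1.2740
1/(1 + e^{1.2740}) = 0.2186
P = 0.29 + 0.71 × 0.2186 = 0.4452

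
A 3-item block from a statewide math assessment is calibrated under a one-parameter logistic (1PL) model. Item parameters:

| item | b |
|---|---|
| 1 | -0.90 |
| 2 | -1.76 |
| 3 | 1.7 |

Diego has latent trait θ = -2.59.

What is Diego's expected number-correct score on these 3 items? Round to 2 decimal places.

P(θ) = 1 / (1 + exp(−(θ − b)))
P_1 = 1/(1+e^{1.6900}) = 0.1558
P_2 = 1/(1+e^{0.8300}) = 0.3036
P_3 = 1/(1+e^{4.2900}) = 0.0135
E[score] = 0.1558 + 0.3036 + 0.0135 = 0.4729

0.47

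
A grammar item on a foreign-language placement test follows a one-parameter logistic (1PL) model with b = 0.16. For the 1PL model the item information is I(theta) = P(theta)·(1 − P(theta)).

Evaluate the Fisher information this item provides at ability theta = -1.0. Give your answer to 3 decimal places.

0.182

P = 1/(1+e^{1.1600}) = 0.2387
P(1−P) = 0.2387 × 0.7613 = 0.1817
I = P(1−P) = 0.18171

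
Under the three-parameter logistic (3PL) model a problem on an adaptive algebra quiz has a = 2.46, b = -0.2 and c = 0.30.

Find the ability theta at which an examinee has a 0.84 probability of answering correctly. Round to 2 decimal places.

0.29

P(theta) = c + (1 − c) · 1 / (1 + exp(−a(theta − b)))
Remove guessing floor: (0.84 − 0.30)/(1 − 0.30) = 0.7714
logit = ln(0.7714/0.2286) = 1.2164
theta = b + logit/(a) = -0.2 + 1.2164/2.4600 = 0.2945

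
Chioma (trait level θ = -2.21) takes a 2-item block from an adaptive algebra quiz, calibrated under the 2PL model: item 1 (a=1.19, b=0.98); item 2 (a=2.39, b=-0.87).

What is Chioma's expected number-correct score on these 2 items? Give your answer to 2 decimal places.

P(θ) = 1 / (1 + exp(−a(θ − b)))
P_1 = 1/(1+e^{3.7961}) = 0.0220
P_2 = 1/(1+e^{3.2026}) = 0.0391
E[score] = 0.0220 + 0.0391 = 0.0610

0.06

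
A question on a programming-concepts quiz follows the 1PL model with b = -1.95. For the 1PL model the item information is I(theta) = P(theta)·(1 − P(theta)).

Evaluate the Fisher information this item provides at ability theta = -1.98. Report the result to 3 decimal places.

0.250

P = 1/(1+e^{0.0300}) = 0.4925
P(1−P) = 0.4925 × 0.5075 = 0.2499
I = P(1−P) = 0.24994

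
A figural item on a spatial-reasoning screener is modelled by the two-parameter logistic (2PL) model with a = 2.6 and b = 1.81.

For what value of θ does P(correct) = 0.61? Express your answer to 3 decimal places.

P(θ) = 1 / (1 + exp(−a(θ − b)))
logit = ln(0.6100/0.3900) = 0.4473
θ = b + logit/(a) = 1.81 + 0.4473/2.6000 = 1.9820

1.982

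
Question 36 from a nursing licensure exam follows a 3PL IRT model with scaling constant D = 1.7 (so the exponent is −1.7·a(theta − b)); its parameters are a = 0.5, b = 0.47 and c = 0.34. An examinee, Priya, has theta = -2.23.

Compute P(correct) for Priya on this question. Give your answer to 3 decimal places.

P(theta) = c + (1 − c) · 1 / (1 + exp(−D·a(theta − b)))
Exponent: 1.7 × 0.5 × (-2.23 − 0.47) = -2.2950
1/(1 + e^{2.2950}) = 0.0915
P = 0.34 + 0.66 × 0.0915 = 0.4004

0.400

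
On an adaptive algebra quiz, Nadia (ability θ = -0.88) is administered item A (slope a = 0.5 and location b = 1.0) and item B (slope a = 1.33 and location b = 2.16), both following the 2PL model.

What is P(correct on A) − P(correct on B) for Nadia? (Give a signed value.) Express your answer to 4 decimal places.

0.2637

P(θ) = 1 / (1 + exp(−a(θ − b)))
P_A = 0.2809
P_B = 0.0172
P_A − P_B = 0.2637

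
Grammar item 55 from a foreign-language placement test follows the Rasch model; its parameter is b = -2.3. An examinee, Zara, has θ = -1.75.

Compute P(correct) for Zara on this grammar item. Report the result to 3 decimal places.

0.634

P(θ) = 1 / (1 + exp(−(θ − b)))
Exponent: (-1.75 − (-2.3)) = 0.5500
1/(1 + e^{-0.5500}) = 0.6341
P = 0.6341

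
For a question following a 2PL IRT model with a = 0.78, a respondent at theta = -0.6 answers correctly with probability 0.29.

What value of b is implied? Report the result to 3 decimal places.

0.548

P(theta) = 1 / (1 + exp(−a(theta − b)))
logit(0.29) = ln(0.29/0.71) = -0.8954
b = theta − logit/(a) = -0.6 − (-0.8954)/0.7800 = 0.5479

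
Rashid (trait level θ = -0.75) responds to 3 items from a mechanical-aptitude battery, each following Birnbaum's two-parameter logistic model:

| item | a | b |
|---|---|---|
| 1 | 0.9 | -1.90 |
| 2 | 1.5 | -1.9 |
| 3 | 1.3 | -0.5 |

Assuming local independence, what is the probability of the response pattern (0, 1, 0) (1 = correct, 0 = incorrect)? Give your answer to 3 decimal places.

P(θ) = 1 / (1 + exp(−a(θ − b)))
P_1 = 1/(1+e^{-1.0350}) = 0.7379
P_2 = 1/(1+e^{-1.7250}) = 0.8488
P_3 = 1/(1+e^{0.3250}) = 0.4195
L = (1−P_1) × P_2 × (1−P_3) = 0.2621 × 0.8488 × 0.5805 = 0.12916

0.129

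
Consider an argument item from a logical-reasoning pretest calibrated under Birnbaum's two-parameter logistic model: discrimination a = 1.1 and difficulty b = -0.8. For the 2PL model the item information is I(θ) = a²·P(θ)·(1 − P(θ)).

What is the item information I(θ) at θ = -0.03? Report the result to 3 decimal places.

P = 1/(1+e^{-0.8470}) = 0.6999
P(1−P) = 0.6999 × 0.3001 = 0.2100
I = a² × P(1−P) = 1.1² × 0.2100 = 0.25413

0.254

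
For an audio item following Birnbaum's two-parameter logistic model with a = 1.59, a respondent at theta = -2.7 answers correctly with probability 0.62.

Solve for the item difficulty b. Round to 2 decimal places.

P(theta) = 1 / (1 + exp(−a(theta − b)))
logit(0.62) = ln(0.62/0.38) = 0.4895
b = theta − logit/(a) = -2.7 − 0.4895/1.5900 = -3.0079

-3.01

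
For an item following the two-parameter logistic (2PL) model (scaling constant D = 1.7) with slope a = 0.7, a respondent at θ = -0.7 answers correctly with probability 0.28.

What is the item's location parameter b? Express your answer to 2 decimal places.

0.09

P(θ) = 1 / (1 + exp(−D·a(θ − b)))
logit(0.28) = ln(0.28/0.72) = -0.9445
b = θ − logit/(1.7·a) = -0.7 − (-0.9445)/1.1900 = 0.0937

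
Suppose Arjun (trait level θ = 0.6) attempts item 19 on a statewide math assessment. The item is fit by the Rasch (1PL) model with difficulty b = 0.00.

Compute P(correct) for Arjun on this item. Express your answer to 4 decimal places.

P(θ) = 1 / (1 + exp(−(θ − b)))
Exponent: (0.6 − 0.00) = 0.6000
1/(1 + e^{-0.6000}) = 0.6457
P = 0.6457

0.6457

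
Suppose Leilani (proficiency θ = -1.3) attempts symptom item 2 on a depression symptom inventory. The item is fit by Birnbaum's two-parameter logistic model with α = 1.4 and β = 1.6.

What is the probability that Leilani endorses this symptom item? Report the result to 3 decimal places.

0.017

P(θ) = 1 / (1 + exp(−α(θ − β)))
Exponent: 1.4 × (-1.3 − 1.6) = -4.0600
1/(1 + e^{4.0600}) = 0.0170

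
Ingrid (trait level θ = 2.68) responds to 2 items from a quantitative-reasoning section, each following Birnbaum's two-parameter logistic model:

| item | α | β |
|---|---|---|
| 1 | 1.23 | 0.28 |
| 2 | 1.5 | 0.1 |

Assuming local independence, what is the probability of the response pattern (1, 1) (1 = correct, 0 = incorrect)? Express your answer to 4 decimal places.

P(θ) = 1 / (1 + exp(−α(θ − β)))
P_1 = 1/(1+e^{-2.9520}) = 0.9504
P_2 = 1/(1+e^{-3.8700}) = 0.9796
L = P_1 × P_2 = 0.9504 × 0.9796 = 0.93094

0.9309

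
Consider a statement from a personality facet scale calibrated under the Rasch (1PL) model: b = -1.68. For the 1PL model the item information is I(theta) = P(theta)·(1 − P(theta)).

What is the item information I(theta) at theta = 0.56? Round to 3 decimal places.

0.087

P = 1/(1+e^{-2.2400}) = 0.9038
P(1−P) = 0.9038 × 0.0962 = 0.0870
I = P(1−P) = 0.08696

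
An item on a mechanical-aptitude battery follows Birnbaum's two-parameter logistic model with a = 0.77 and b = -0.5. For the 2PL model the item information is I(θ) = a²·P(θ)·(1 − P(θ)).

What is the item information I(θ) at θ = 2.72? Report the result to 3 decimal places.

P = 1/(1+e^{-2.4794}) = 0.9227
P(1−P) = 0.9227 × 0.0773 = 0.0713
I = a² × P(1−P) = 0.77² × 0.0713 = 0.04230

0.042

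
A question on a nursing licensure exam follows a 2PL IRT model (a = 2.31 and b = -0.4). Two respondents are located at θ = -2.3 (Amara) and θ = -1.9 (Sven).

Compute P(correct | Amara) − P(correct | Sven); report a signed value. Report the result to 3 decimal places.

P(θ) = 1 / (1 + exp(−a(θ − b)))
P(Amara) = 0.0123  [exponent -4.3890]
P(Sven) = 0.0303  [exponent -3.4650]
Difference = 0.0123 − 0.0303 = -0.0181

-0.018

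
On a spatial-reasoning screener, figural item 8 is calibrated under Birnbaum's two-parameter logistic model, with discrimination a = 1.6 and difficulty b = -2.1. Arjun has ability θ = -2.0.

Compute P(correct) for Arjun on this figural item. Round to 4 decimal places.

0.5399

P(θ) = 1 / (1 + exp(−a(θ − b)))
Exponent: 1.6 × (-2.0 − (-2.1)) = 0.1600
1/(1 + e^{-0.1600}) = 0.5399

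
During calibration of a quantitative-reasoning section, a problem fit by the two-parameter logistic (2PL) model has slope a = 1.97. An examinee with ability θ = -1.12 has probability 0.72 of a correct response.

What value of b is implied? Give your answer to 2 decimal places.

-1.60

P(θ) = 1 / (1 + exp(−a(θ − b)))
logit(0.72) = ln(0.72/0.28) = 0.9445
b = θ − logit/(a) = -1.12 − 0.9445/1.9700 = -1.5994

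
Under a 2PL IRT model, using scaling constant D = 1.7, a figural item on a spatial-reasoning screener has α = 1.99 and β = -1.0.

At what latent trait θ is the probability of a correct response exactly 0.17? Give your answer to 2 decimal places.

P(θ) = 1 / (1 + exp(−D·α(θ − β)))
logit = ln(0.1700/0.8300) = -1.5856
θ = β + logit/(1.7·α) = -1.0 + (-1.5856)/3.3830 = -1.4687

-1.47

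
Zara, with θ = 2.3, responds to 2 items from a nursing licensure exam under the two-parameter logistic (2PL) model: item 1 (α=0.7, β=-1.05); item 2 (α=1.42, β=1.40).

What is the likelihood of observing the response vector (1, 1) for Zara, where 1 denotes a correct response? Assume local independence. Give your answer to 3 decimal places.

0.714

P(θ) = 1 / (1 + exp(−α(θ − β)))
P_1 = 1/(1+e^{-2.3450}) = 0.9125
P_2 = 1/(1+e^{-1.2780}) = 0.7821
L = P_1 × P_2 = 0.9125 × 0.7821 = 0.71370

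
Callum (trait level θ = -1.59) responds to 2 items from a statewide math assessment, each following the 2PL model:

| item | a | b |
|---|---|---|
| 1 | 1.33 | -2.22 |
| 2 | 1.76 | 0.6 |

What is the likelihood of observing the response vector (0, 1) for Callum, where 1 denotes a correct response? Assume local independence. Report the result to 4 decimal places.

0.0063

P(θ) = 1 / (1 + exp(−a(θ − b)))
P_1 = 1/(1+e^{-0.8379}) = 0.6980
P_2 = 1/(1+e^{3.8544}) = 0.0207
L = (1−P_1) × P_2 = 0.3020 × 0.0207 = 0.00627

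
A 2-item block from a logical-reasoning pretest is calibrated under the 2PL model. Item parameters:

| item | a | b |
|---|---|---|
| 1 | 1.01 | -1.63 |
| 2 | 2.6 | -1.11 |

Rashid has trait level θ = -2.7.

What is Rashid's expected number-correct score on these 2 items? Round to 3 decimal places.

P(θ) = 1 / (1 + exp(−a(θ − b)))
P_1 = 1/(1+e^{1.0807}) = 0.2534
P_2 = 1/(1+e^{4.1340}) = 0.0158
E[score] = 0.2534 + 0.0158 = 0.2691

0.269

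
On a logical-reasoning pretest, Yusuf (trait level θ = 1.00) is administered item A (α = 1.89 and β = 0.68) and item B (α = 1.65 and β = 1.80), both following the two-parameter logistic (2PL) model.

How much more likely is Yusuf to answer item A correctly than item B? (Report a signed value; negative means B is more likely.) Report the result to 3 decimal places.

P(θ) = 1 / (1 + exp(−α(θ − β)))
P_A = 0.6468
P_B = 0.2108
P_A − P_B = 0.4359

0.436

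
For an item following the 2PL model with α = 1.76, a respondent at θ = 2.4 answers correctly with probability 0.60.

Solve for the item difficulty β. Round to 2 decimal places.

P(θ) = 1 / (1 + exp(−α(θ − β)))
logit(0.60) = ln(0.60/0.40) = 0.4055
β = θ − logit/(α) = 2.4 − 0.4055/1.7600 = 2.1696

2.17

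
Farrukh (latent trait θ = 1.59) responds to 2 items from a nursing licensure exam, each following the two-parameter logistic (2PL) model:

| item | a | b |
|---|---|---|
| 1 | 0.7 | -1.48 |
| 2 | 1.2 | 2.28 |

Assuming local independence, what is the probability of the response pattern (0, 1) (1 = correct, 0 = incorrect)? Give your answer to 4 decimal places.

P(θ) = 1 / (1 + exp(−a(θ − b)))
P_1 = 1/(1+e^{-2.1490}) = 0.8956
P_2 = 1/(1+e^{0.8280}) = 0.3041
L = (1−P_1) × P_2 = 0.1044 × 0.3041 = 0.03175

0.0318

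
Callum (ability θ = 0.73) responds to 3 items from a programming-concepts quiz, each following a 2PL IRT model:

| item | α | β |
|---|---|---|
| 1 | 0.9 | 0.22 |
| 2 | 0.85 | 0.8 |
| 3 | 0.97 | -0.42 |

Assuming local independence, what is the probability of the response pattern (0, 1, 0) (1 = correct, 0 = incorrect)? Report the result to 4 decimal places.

0.0464

P(θ) = 1 / (1 + exp(−α(θ − β)))
P_1 = 1/(1+e^{-0.4590}) = 0.6128
P_2 = 1/(1+e^{0.0595}) = 0.4851
P_3 = 1/(1+e^{-1.1155}) = 0.7532
L = (1−P_1) × P_2 × (1−P_3) = 0.3872 × 0.4851 × 0.2468 = 0.04637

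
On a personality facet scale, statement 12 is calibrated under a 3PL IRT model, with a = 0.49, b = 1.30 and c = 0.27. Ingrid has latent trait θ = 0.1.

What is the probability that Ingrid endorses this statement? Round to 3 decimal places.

0.531

P(θ) = c + (1 − c) · 1 / (1 + exp(−a(θ − b)))
Exponent: 0.49 × (0.1 − 1.30) = -0.5880
1/(1 + e^{0.5880}) = 0.3571
P = 0.27 + 0.73 × 0.3571 = 0.5307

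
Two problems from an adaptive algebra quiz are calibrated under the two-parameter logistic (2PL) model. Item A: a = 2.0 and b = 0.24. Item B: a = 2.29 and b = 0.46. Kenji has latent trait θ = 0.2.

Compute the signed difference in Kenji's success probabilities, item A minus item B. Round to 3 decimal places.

P(θ) = 1 / (1 + exp(−a(θ − b)))
P_A = 0.4800
P_B = 0.3554
P_A − P_B = 0.1246

0.125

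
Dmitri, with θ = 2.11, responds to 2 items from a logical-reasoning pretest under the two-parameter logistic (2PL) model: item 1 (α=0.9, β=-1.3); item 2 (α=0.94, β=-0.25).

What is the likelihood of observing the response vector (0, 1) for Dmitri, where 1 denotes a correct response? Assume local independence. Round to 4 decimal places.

0.0400

P(θ) = 1 / (1 + exp(−α(θ − β)))
P_1 = 1/(1+e^{-3.0690}) = 0.9556
P_2 = 1/(1+e^{-2.2184}) = 0.9019
L = (1−P_1) × P_2 = 0.0444 × 0.9019 = 0.04005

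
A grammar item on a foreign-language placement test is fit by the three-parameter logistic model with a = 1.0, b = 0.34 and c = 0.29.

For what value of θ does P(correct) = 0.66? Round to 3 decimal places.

P(θ) = c + (1 − c) · 1 / (1 + exp(−a(θ − b)))
Remove guessing floor: (0.66 − 0.29)/(1 − 0.29) = 0.5211
logit = ln(0.5211/0.4789) = 0.0846
θ = b + logit/(a) = 0.34 + 0.0846/1.0000 = 0.4246

0.425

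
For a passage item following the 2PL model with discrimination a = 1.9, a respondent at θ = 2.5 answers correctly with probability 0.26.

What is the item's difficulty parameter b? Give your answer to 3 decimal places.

P(θ) = 1 / (1 + exp(−a(θ − b)))
logit(0.26) = ln(0.26/0.74) = -1.0460
b = θ − logit/(a) = 2.5 − (-1.0460)/1.9000 = 3.0505

3.051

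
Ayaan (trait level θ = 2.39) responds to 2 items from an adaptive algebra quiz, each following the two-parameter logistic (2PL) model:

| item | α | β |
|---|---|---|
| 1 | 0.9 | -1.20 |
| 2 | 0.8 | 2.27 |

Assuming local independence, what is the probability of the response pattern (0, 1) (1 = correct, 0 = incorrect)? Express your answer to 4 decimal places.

0.0199

P(θ) = 1 / (1 + exp(−α(θ − β)))
P_1 = 1/(1+e^{-3.2310}) = 0.9620
P_2 = 1/(1+e^{-0.0960}) = 0.5240
L = (1−P_1) × P_2 = 0.0380 × 0.5240 = 0.01992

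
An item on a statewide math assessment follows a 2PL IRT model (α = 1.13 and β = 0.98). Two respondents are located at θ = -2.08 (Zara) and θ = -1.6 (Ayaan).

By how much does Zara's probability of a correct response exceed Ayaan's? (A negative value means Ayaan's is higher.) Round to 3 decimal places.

-0.021

P(θ) = 1 / (1 + exp(−α(θ − β)))
P(Zara) = 0.0305  [exponent -3.4578]
P(Ayaan) = 0.0514  [exponent -2.9154]
Difference = 0.0305 − 0.0514 = -0.0209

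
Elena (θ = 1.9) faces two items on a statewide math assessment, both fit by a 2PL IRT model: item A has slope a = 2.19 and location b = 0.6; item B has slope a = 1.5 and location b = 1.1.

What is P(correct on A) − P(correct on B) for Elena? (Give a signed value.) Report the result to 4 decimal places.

P(θ) = 1 / (1 + exp(−a(θ − b)))
P_A = 0.9452
P_B = 0.7685
P_A − P_B = 0.1766

0.1766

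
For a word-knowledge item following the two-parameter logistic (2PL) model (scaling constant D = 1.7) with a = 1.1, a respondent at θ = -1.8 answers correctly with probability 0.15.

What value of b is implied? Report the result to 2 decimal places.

-0.87

P(θ) = 1 / (1 + exp(−D·a(θ − b)))
logit(0.15) = ln(0.15/0.85) = -1.7346
b = θ − logit/(1.7·a) = -1.8 − (-1.7346)/1.8700 = -0.8724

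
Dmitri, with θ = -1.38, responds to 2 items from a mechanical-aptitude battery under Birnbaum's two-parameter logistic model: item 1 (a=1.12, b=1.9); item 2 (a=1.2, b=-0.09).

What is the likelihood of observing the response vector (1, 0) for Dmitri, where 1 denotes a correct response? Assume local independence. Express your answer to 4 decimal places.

0.0204

P(θ) = 1 / (1 + exp(−a(θ − b)))
P_1 = 1/(1+e^{3.6736}) = 0.0248
P_2 = 1/(1+e^{1.5480}) = 0.1754
L = P_1 × (1−P_2) = 0.0248 × 0.8246 = 0.02041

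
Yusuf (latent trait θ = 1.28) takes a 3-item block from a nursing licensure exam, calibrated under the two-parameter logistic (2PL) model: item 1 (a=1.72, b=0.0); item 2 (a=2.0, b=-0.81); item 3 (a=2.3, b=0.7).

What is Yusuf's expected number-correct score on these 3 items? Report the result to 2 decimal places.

2.68

P(θ) = 1 / (1 + exp(−a(θ − b)))
P_1 = 1/(1+e^{-2.2016}) = 0.9004
P_2 = 1/(1+e^{-4.1800}) = 0.9849
P_3 = 1/(1+e^{-1.3340}) = 0.7915
E[score] = 0.9004 + 0.9849 + 0.7915 = 2.6768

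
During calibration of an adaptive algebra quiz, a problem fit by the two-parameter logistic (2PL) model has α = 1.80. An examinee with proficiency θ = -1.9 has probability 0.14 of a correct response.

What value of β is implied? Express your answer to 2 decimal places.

P(θ) = 1 / (1 + exp(−α(θ − β)))
logit(0.14) = ln(0.14/0.86) = -1.8153
β = θ − logit/(α) = -1.9 − (-1.8153)/1.8000 = -0.8915

-0.89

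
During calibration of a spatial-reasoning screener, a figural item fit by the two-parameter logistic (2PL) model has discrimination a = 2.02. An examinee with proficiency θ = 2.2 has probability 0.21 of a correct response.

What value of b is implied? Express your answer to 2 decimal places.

P(θ) = 1 / (1 + exp(−a(θ − b)))
logit(0.21) = ln(0.21/0.79) = -1.3249
b = θ − logit/(a) = 2.2 − (-1.3249)/2.0200 = 2.8559

2.86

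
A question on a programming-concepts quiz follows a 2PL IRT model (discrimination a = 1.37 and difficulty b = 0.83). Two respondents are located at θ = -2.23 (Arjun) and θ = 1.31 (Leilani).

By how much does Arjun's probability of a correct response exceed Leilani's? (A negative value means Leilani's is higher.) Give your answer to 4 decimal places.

-0.6438

P(θ) = 1 / (1 + exp(−a(θ − b)))
P(Arjun) = 0.0149  [exponent -4.1922]
P(Leilani) = 0.6587  [exponent 0.6576]
Difference = 0.0149 − 0.6587 = -0.6438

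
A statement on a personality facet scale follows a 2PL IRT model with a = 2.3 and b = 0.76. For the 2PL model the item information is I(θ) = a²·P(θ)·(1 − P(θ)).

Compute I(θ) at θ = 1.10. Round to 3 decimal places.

P = 1/(1+e^{-0.7820}) = 0.6861
P(1−P) = 0.6861 × 0.3139 = 0.2154
I = a² × P(1−P) = 2.3² × 0.2154 = 1.13927

1.139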